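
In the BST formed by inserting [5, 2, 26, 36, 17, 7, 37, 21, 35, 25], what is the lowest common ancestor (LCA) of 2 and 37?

Tree insertion order: [5, 2, 26, 36, 17, 7, 37, 21, 35, 25]
Tree (level-order array): [5, 2, 26, None, None, 17, 36, 7, 21, 35, 37, None, None, None, 25]
In a BST, the LCA of p=2, q=37 is the first node v on the
root-to-leaf path with p <= v <= q (go left if both < v, right if both > v).
Walk from root:
  at 5: 2 <= 5 <= 37, this is the LCA
LCA = 5


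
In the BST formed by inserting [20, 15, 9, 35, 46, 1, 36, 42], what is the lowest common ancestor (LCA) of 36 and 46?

Tree insertion order: [20, 15, 9, 35, 46, 1, 36, 42]
Tree (level-order array): [20, 15, 35, 9, None, None, 46, 1, None, 36, None, None, None, None, 42]
In a BST, the LCA of p=36, q=46 is the first node v on the
root-to-leaf path with p <= v <= q (go left if both < v, right if both > v).
Walk from root:
  at 20: both 36 and 46 > 20, go right
  at 35: both 36 and 46 > 35, go right
  at 46: 36 <= 46 <= 46, this is the LCA
LCA = 46


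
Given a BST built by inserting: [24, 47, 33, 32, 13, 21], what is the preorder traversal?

Tree insertion order: [24, 47, 33, 32, 13, 21]
Tree (level-order array): [24, 13, 47, None, 21, 33, None, None, None, 32]
Preorder traversal: [24, 13, 21, 47, 33, 32]


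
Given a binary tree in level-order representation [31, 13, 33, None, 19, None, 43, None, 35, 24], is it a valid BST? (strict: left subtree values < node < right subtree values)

Level-order array: [31, 13, 33, None, 19, None, 43, None, 35, 24]
Validate using subtree bounds (lo, hi): at each node, require lo < value < hi,
then recurse left with hi=value and right with lo=value.
Preorder trace (stopping at first violation):
  at node 31 with bounds (-inf, +inf): OK
  at node 13 with bounds (-inf, 31): OK
  at node 19 with bounds (13, 31): OK
  at node 35 with bounds (19, 31): VIOLATION
Node 35 violates its bound: not (19 < 35 < 31).
Result: Not a valid BST


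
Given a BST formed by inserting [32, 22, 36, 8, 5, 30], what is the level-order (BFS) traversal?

Tree insertion order: [32, 22, 36, 8, 5, 30]
Tree (level-order array): [32, 22, 36, 8, 30, None, None, 5]
BFS from the root, enqueuing left then right child of each popped node:
  queue [32] -> pop 32, enqueue [22, 36], visited so far: [32]
  queue [22, 36] -> pop 22, enqueue [8, 30], visited so far: [32, 22]
  queue [36, 8, 30] -> pop 36, enqueue [none], visited so far: [32, 22, 36]
  queue [8, 30] -> pop 8, enqueue [5], visited so far: [32, 22, 36, 8]
  queue [30, 5] -> pop 30, enqueue [none], visited so far: [32, 22, 36, 8, 30]
  queue [5] -> pop 5, enqueue [none], visited so far: [32, 22, 36, 8, 30, 5]
Result: [32, 22, 36, 8, 30, 5]


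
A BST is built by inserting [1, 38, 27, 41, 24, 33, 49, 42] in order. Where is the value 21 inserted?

Starting tree (level order): [1, None, 38, 27, 41, 24, 33, None, 49, None, None, None, None, 42]
Insertion path: 1 -> 38 -> 27 -> 24
Result: insert 21 as left child of 24
Final tree (level order): [1, None, 38, 27, 41, 24, 33, None, 49, 21, None, None, None, 42]


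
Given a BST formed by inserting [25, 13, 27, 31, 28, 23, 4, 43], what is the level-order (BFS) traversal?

Tree insertion order: [25, 13, 27, 31, 28, 23, 4, 43]
Tree (level-order array): [25, 13, 27, 4, 23, None, 31, None, None, None, None, 28, 43]
BFS from the root, enqueuing left then right child of each popped node:
  queue [25] -> pop 25, enqueue [13, 27], visited so far: [25]
  queue [13, 27] -> pop 13, enqueue [4, 23], visited so far: [25, 13]
  queue [27, 4, 23] -> pop 27, enqueue [31], visited so far: [25, 13, 27]
  queue [4, 23, 31] -> pop 4, enqueue [none], visited so far: [25, 13, 27, 4]
  queue [23, 31] -> pop 23, enqueue [none], visited so far: [25, 13, 27, 4, 23]
  queue [31] -> pop 31, enqueue [28, 43], visited so far: [25, 13, 27, 4, 23, 31]
  queue [28, 43] -> pop 28, enqueue [none], visited so far: [25, 13, 27, 4, 23, 31, 28]
  queue [43] -> pop 43, enqueue [none], visited so far: [25, 13, 27, 4, 23, 31, 28, 43]
Result: [25, 13, 27, 4, 23, 31, 28, 43]


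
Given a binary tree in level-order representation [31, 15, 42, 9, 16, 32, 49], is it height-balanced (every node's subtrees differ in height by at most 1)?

Tree (level-order array): [31, 15, 42, 9, 16, 32, 49]
Definition: a tree is height-balanced if, at every node, |h(left) - h(right)| <= 1 (empty subtree has height -1).
Bottom-up per-node check:
  node 9: h_left=-1, h_right=-1, diff=0 [OK], height=0
  node 16: h_left=-1, h_right=-1, diff=0 [OK], height=0
  node 15: h_left=0, h_right=0, diff=0 [OK], height=1
  node 32: h_left=-1, h_right=-1, diff=0 [OK], height=0
  node 49: h_left=-1, h_right=-1, diff=0 [OK], height=0
  node 42: h_left=0, h_right=0, diff=0 [OK], height=1
  node 31: h_left=1, h_right=1, diff=0 [OK], height=2
All nodes satisfy the balance condition.
Result: Balanced


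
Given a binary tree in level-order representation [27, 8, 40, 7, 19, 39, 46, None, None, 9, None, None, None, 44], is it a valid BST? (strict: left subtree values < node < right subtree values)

Level-order array: [27, 8, 40, 7, 19, 39, 46, None, None, 9, None, None, None, 44]
Validate using subtree bounds (lo, hi): at each node, require lo < value < hi,
then recurse left with hi=value and right with lo=value.
Preorder trace (stopping at first violation):
  at node 27 with bounds (-inf, +inf): OK
  at node 8 with bounds (-inf, 27): OK
  at node 7 with bounds (-inf, 8): OK
  at node 19 with bounds (8, 27): OK
  at node 9 with bounds (8, 19): OK
  at node 40 with bounds (27, +inf): OK
  at node 39 with bounds (27, 40): OK
  at node 46 with bounds (40, +inf): OK
  at node 44 with bounds (40, 46): OK
No violation found at any node.
Result: Valid BST


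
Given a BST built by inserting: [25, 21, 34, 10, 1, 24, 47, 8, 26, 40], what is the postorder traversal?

Tree insertion order: [25, 21, 34, 10, 1, 24, 47, 8, 26, 40]
Tree (level-order array): [25, 21, 34, 10, 24, 26, 47, 1, None, None, None, None, None, 40, None, None, 8]
Postorder traversal: [8, 1, 10, 24, 21, 26, 40, 47, 34, 25]


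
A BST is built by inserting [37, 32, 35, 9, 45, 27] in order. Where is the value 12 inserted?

Starting tree (level order): [37, 32, 45, 9, 35, None, None, None, 27]
Insertion path: 37 -> 32 -> 9 -> 27
Result: insert 12 as left child of 27
Final tree (level order): [37, 32, 45, 9, 35, None, None, None, 27, None, None, 12]


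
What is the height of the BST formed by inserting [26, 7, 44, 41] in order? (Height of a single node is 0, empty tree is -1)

Insertion order: [26, 7, 44, 41]
Tree (level-order array): [26, 7, 44, None, None, 41]
Compute height bottom-up (empty subtree = -1):
  height(7) = 1 + max(-1, -1) = 0
  height(41) = 1 + max(-1, -1) = 0
  height(44) = 1 + max(0, -1) = 1
  height(26) = 1 + max(0, 1) = 2
Height = 2


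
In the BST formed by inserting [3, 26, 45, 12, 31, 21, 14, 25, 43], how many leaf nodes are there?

Tree built from: [3, 26, 45, 12, 31, 21, 14, 25, 43]
Tree (level-order array): [3, None, 26, 12, 45, None, 21, 31, None, 14, 25, None, 43]
Rule: A leaf has 0 children.
Per-node child counts:
  node 3: 1 child(ren)
  node 26: 2 child(ren)
  node 12: 1 child(ren)
  node 21: 2 child(ren)
  node 14: 0 child(ren)
  node 25: 0 child(ren)
  node 45: 1 child(ren)
  node 31: 1 child(ren)
  node 43: 0 child(ren)
Matching nodes: [14, 25, 43]
Count of leaf nodes: 3


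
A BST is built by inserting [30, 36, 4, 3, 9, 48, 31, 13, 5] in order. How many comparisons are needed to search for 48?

Search path for 48: 30 -> 36 -> 48
Found: True
Comparisons: 3


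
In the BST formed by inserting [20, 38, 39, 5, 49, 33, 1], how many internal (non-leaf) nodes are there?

Tree built from: [20, 38, 39, 5, 49, 33, 1]
Tree (level-order array): [20, 5, 38, 1, None, 33, 39, None, None, None, None, None, 49]
Rule: An internal node has at least one child.
Per-node child counts:
  node 20: 2 child(ren)
  node 5: 1 child(ren)
  node 1: 0 child(ren)
  node 38: 2 child(ren)
  node 33: 0 child(ren)
  node 39: 1 child(ren)
  node 49: 0 child(ren)
Matching nodes: [20, 5, 38, 39]
Count of internal (non-leaf) nodes: 4


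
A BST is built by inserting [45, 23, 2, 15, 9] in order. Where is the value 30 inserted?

Starting tree (level order): [45, 23, None, 2, None, None, 15, 9]
Insertion path: 45 -> 23
Result: insert 30 as right child of 23
Final tree (level order): [45, 23, None, 2, 30, None, 15, None, None, 9]


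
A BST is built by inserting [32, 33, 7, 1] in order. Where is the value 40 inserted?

Starting tree (level order): [32, 7, 33, 1]
Insertion path: 32 -> 33
Result: insert 40 as right child of 33
Final tree (level order): [32, 7, 33, 1, None, None, 40]


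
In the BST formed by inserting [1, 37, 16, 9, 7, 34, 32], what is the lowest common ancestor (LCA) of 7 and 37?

Tree insertion order: [1, 37, 16, 9, 7, 34, 32]
Tree (level-order array): [1, None, 37, 16, None, 9, 34, 7, None, 32]
In a BST, the LCA of p=7, q=37 is the first node v on the
root-to-leaf path with p <= v <= q (go left if both < v, right if both > v).
Walk from root:
  at 1: both 7 and 37 > 1, go right
  at 37: 7 <= 37 <= 37, this is the LCA
LCA = 37


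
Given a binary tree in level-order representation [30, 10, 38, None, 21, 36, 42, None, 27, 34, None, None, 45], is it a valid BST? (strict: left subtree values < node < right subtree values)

Level-order array: [30, 10, 38, None, 21, 36, 42, None, 27, 34, None, None, 45]
Validate using subtree bounds (lo, hi): at each node, require lo < value < hi,
then recurse left with hi=value and right with lo=value.
Preorder trace (stopping at first violation):
  at node 30 with bounds (-inf, +inf): OK
  at node 10 with bounds (-inf, 30): OK
  at node 21 with bounds (10, 30): OK
  at node 27 with bounds (21, 30): OK
  at node 38 with bounds (30, +inf): OK
  at node 36 with bounds (30, 38): OK
  at node 34 with bounds (30, 36): OK
  at node 42 with bounds (38, +inf): OK
  at node 45 with bounds (42, +inf): OK
No violation found at any node.
Result: Valid BST


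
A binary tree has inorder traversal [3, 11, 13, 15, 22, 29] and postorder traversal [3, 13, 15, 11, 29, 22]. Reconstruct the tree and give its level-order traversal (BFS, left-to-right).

Inorder:   [3, 11, 13, 15, 22, 29]
Postorder: [3, 13, 15, 11, 29, 22]
Algorithm: postorder visits root last, so walk postorder right-to-left;
each value is the root of the current inorder slice — split it at that
value, recurse on the right subtree first, then the left.
Recursive splits:
  root=22; inorder splits into left=[3, 11, 13, 15], right=[29]
  root=29; inorder splits into left=[], right=[]
  root=11; inorder splits into left=[3], right=[13, 15]
  root=15; inorder splits into left=[13], right=[]
  root=13; inorder splits into left=[], right=[]
  root=3; inorder splits into left=[], right=[]
Reconstructed level-order: [22, 11, 29, 3, 15, 13]


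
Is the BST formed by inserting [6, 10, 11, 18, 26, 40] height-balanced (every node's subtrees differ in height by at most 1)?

Tree (level-order array): [6, None, 10, None, 11, None, 18, None, 26, None, 40]
Definition: a tree is height-balanced if, at every node, |h(left) - h(right)| <= 1 (empty subtree has height -1).
Bottom-up per-node check:
  node 40: h_left=-1, h_right=-1, diff=0 [OK], height=0
  node 26: h_left=-1, h_right=0, diff=1 [OK], height=1
  node 18: h_left=-1, h_right=1, diff=2 [FAIL (|-1-1|=2 > 1)], height=2
  node 11: h_left=-1, h_right=2, diff=3 [FAIL (|-1-2|=3 > 1)], height=3
  node 10: h_left=-1, h_right=3, diff=4 [FAIL (|-1-3|=4 > 1)], height=4
  node 6: h_left=-1, h_right=4, diff=5 [FAIL (|-1-4|=5 > 1)], height=5
Node 18 violates the condition: |-1 - 1| = 2 > 1.
Result: Not balanced


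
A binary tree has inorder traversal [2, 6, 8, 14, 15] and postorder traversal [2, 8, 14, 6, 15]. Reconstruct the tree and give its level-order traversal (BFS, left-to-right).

Inorder:   [2, 6, 8, 14, 15]
Postorder: [2, 8, 14, 6, 15]
Algorithm: postorder visits root last, so walk postorder right-to-left;
each value is the root of the current inorder slice — split it at that
value, recurse on the right subtree first, then the left.
Recursive splits:
  root=15; inorder splits into left=[2, 6, 8, 14], right=[]
  root=6; inorder splits into left=[2], right=[8, 14]
  root=14; inorder splits into left=[8], right=[]
  root=8; inorder splits into left=[], right=[]
  root=2; inorder splits into left=[], right=[]
Reconstructed level-order: [15, 6, 2, 14, 8]


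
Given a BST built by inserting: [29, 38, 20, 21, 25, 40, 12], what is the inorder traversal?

Tree insertion order: [29, 38, 20, 21, 25, 40, 12]
Tree (level-order array): [29, 20, 38, 12, 21, None, 40, None, None, None, 25]
Inorder traversal: [12, 20, 21, 25, 29, 38, 40]


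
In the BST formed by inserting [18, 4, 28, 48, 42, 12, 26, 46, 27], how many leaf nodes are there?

Tree built from: [18, 4, 28, 48, 42, 12, 26, 46, 27]
Tree (level-order array): [18, 4, 28, None, 12, 26, 48, None, None, None, 27, 42, None, None, None, None, 46]
Rule: A leaf has 0 children.
Per-node child counts:
  node 18: 2 child(ren)
  node 4: 1 child(ren)
  node 12: 0 child(ren)
  node 28: 2 child(ren)
  node 26: 1 child(ren)
  node 27: 0 child(ren)
  node 48: 1 child(ren)
  node 42: 1 child(ren)
  node 46: 0 child(ren)
Matching nodes: [12, 27, 46]
Count of leaf nodes: 3


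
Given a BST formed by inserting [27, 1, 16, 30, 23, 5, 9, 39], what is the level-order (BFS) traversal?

Tree insertion order: [27, 1, 16, 30, 23, 5, 9, 39]
Tree (level-order array): [27, 1, 30, None, 16, None, 39, 5, 23, None, None, None, 9]
BFS from the root, enqueuing left then right child of each popped node:
  queue [27] -> pop 27, enqueue [1, 30], visited so far: [27]
  queue [1, 30] -> pop 1, enqueue [16], visited so far: [27, 1]
  queue [30, 16] -> pop 30, enqueue [39], visited so far: [27, 1, 30]
  queue [16, 39] -> pop 16, enqueue [5, 23], visited so far: [27, 1, 30, 16]
  queue [39, 5, 23] -> pop 39, enqueue [none], visited so far: [27, 1, 30, 16, 39]
  queue [5, 23] -> pop 5, enqueue [9], visited so far: [27, 1, 30, 16, 39, 5]
  queue [23, 9] -> pop 23, enqueue [none], visited so far: [27, 1, 30, 16, 39, 5, 23]
  queue [9] -> pop 9, enqueue [none], visited so far: [27, 1, 30, 16, 39, 5, 23, 9]
Result: [27, 1, 30, 16, 39, 5, 23, 9]


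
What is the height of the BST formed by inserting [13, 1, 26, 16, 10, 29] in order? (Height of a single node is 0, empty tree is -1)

Insertion order: [13, 1, 26, 16, 10, 29]
Tree (level-order array): [13, 1, 26, None, 10, 16, 29]
Compute height bottom-up (empty subtree = -1):
  height(10) = 1 + max(-1, -1) = 0
  height(1) = 1 + max(-1, 0) = 1
  height(16) = 1 + max(-1, -1) = 0
  height(29) = 1 + max(-1, -1) = 0
  height(26) = 1 + max(0, 0) = 1
  height(13) = 1 + max(1, 1) = 2
Height = 2


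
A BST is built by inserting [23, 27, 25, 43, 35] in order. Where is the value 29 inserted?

Starting tree (level order): [23, None, 27, 25, 43, None, None, 35]
Insertion path: 23 -> 27 -> 43 -> 35
Result: insert 29 as left child of 35
Final tree (level order): [23, None, 27, 25, 43, None, None, 35, None, 29]


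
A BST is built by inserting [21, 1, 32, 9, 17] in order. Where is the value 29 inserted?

Starting tree (level order): [21, 1, 32, None, 9, None, None, None, 17]
Insertion path: 21 -> 32
Result: insert 29 as left child of 32
Final tree (level order): [21, 1, 32, None, 9, 29, None, None, 17]


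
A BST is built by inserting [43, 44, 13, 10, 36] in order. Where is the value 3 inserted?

Starting tree (level order): [43, 13, 44, 10, 36]
Insertion path: 43 -> 13 -> 10
Result: insert 3 as left child of 10
Final tree (level order): [43, 13, 44, 10, 36, None, None, 3]


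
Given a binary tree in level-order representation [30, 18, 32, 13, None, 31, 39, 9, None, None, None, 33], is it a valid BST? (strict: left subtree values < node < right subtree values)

Level-order array: [30, 18, 32, 13, None, 31, 39, 9, None, None, None, 33]
Validate using subtree bounds (lo, hi): at each node, require lo < value < hi,
then recurse left with hi=value and right with lo=value.
Preorder trace (stopping at first violation):
  at node 30 with bounds (-inf, +inf): OK
  at node 18 with bounds (-inf, 30): OK
  at node 13 with bounds (-inf, 18): OK
  at node 9 with bounds (-inf, 13): OK
  at node 32 with bounds (30, +inf): OK
  at node 31 with bounds (30, 32): OK
  at node 39 with bounds (32, +inf): OK
  at node 33 with bounds (32, 39): OK
No violation found at any node.
Result: Valid BST


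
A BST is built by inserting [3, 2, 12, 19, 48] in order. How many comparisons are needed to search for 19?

Search path for 19: 3 -> 12 -> 19
Found: True
Comparisons: 3


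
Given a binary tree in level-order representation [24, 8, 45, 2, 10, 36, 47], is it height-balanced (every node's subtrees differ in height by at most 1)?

Tree (level-order array): [24, 8, 45, 2, 10, 36, 47]
Definition: a tree is height-balanced if, at every node, |h(left) - h(right)| <= 1 (empty subtree has height -1).
Bottom-up per-node check:
  node 2: h_left=-1, h_right=-1, diff=0 [OK], height=0
  node 10: h_left=-1, h_right=-1, diff=0 [OK], height=0
  node 8: h_left=0, h_right=0, diff=0 [OK], height=1
  node 36: h_left=-1, h_right=-1, diff=0 [OK], height=0
  node 47: h_left=-1, h_right=-1, diff=0 [OK], height=0
  node 45: h_left=0, h_right=0, diff=0 [OK], height=1
  node 24: h_left=1, h_right=1, diff=0 [OK], height=2
All nodes satisfy the balance condition.
Result: Balanced


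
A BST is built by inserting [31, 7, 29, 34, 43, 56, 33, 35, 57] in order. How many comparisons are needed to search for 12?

Search path for 12: 31 -> 7 -> 29
Found: False
Comparisons: 3


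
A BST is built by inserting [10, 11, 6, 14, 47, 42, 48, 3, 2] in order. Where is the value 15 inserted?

Starting tree (level order): [10, 6, 11, 3, None, None, 14, 2, None, None, 47, None, None, 42, 48]
Insertion path: 10 -> 11 -> 14 -> 47 -> 42
Result: insert 15 as left child of 42
Final tree (level order): [10, 6, 11, 3, None, None, 14, 2, None, None, 47, None, None, 42, 48, 15]


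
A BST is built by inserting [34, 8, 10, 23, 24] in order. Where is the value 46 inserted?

Starting tree (level order): [34, 8, None, None, 10, None, 23, None, 24]
Insertion path: 34
Result: insert 46 as right child of 34
Final tree (level order): [34, 8, 46, None, 10, None, None, None, 23, None, 24]


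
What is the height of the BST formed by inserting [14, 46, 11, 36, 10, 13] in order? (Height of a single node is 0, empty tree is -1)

Insertion order: [14, 46, 11, 36, 10, 13]
Tree (level-order array): [14, 11, 46, 10, 13, 36]
Compute height bottom-up (empty subtree = -1):
  height(10) = 1 + max(-1, -1) = 0
  height(13) = 1 + max(-1, -1) = 0
  height(11) = 1 + max(0, 0) = 1
  height(36) = 1 + max(-1, -1) = 0
  height(46) = 1 + max(0, -1) = 1
  height(14) = 1 + max(1, 1) = 2
Height = 2


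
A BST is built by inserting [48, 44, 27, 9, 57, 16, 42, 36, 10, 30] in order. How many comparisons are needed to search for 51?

Search path for 51: 48 -> 57
Found: False
Comparisons: 2


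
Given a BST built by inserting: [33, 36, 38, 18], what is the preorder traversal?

Tree insertion order: [33, 36, 38, 18]
Tree (level-order array): [33, 18, 36, None, None, None, 38]
Preorder traversal: [33, 18, 36, 38]


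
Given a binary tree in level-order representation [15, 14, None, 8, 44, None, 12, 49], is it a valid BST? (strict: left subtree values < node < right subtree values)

Level-order array: [15, 14, None, 8, 44, None, 12, 49]
Validate using subtree bounds (lo, hi): at each node, require lo < value < hi,
then recurse left with hi=value and right with lo=value.
Preorder trace (stopping at first violation):
  at node 15 with bounds (-inf, +inf): OK
  at node 14 with bounds (-inf, 15): OK
  at node 8 with bounds (-inf, 14): OK
  at node 12 with bounds (8, 14): OK
  at node 44 with bounds (14, 15): VIOLATION
Node 44 violates its bound: not (14 < 44 < 15).
Result: Not a valid BST


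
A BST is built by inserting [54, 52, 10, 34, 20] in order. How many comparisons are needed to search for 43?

Search path for 43: 54 -> 52 -> 10 -> 34
Found: False
Comparisons: 4


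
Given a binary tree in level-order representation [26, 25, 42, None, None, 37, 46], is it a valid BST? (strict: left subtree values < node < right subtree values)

Level-order array: [26, 25, 42, None, None, 37, 46]
Validate using subtree bounds (lo, hi): at each node, require lo < value < hi,
then recurse left with hi=value and right with lo=value.
Preorder trace (stopping at first violation):
  at node 26 with bounds (-inf, +inf): OK
  at node 25 with bounds (-inf, 26): OK
  at node 42 with bounds (26, +inf): OK
  at node 37 with bounds (26, 42): OK
  at node 46 with bounds (42, +inf): OK
No violation found at any node.
Result: Valid BST


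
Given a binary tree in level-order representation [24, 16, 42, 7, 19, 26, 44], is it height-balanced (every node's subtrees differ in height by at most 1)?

Tree (level-order array): [24, 16, 42, 7, 19, 26, 44]
Definition: a tree is height-balanced if, at every node, |h(left) - h(right)| <= 1 (empty subtree has height -1).
Bottom-up per-node check:
  node 7: h_left=-1, h_right=-1, diff=0 [OK], height=0
  node 19: h_left=-1, h_right=-1, diff=0 [OK], height=0
  node 16: h_left=0, h_right=0, diff=0 [OK], height=1
  node 26: h_left=-1, h_right=-1, diff=0 [OK], height=0
  node 44: h_left=-1, h_right=-1, diff=0 [OK], height=0
  node 42: h_left=0, h_right=0, diff=0 [OK], height=1
  node 24: h_left=1, h_right=1, diff=0 [OK], height=2
All nodes satisfy the balance condition.
Result: Balanced


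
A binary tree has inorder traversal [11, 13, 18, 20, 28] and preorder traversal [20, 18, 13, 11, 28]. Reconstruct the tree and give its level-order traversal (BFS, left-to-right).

Inorder:  [11, 13, 18, 20, 28]
Preorder: [20, 18, 13, 11, 28]
Algorithm: preorder visits root first, so consume preorder in order;
for each root, split the current inorder slice at that value into
left-subtree inorder and right-subtree inorder, then recurse.
Recursive splits:
  root=20; inorder splits into left=[11, 13, 18], right=[28]
  root=18; inorder splits into left=[11, 13], right=[]
  root=13; inorder splits into left=[11], right=[]
  root=11; inorder splits into left=[], right=[]
  root=28; inorder splits into left=[], right=[]
Reconstructed level-order: [20, 18, 28, 13, 11]


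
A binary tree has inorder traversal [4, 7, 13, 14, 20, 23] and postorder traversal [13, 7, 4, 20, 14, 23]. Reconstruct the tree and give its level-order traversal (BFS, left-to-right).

Inorder:   [4, 7, 13, 14, 20, 23]
Postorder: [13, 7, 4, 20, 14, 23]
Algorithm: postorder visits root last, so walk postorder right-to-left;
each value is the root of the current inorder slice — split it at that
value, recurse on the right subtree first, then the left.
Recursive splits:
  root=23; inorder splits into left=[4, 7, 13, 14, 20], right=[]
  root=14; inorder splits into left=[4, 7, 13], right=[20]
  root=20; inorder splits into left=[], right=[]
  root=4; inorder splits into left=[], right=[7, 13]
  root=7; inorder splits into left=[], right=[13]
  root=13; inorder splits into left=[], right=[]
Reconstructed level-order: [23, 14, 4, 20, 7, 13]


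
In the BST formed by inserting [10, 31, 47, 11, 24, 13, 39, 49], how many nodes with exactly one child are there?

Tree built from: [10, 31, 47, 11, 24, 13, 39, 49]
Tree (level-order array): [10, None, 31, 11, 47, None, 24, 39, 49, 13]
Rule: These are nodes with exactly 1 non-null child.
Per-node child counts:
  node 10: 1 child(ren)
  node 31: 2 child(ren)
  node 11: 1 child(ren)
  node 24: 1 child(ren)
  node 13: 0 child(ren)
  node 47: 2 child(ren)
  node 39: 0 child(ren)
  node 49: 0 child(ren)
Matching nodes: [10, 11, 24]
Count of nodes with exactly one child: 3


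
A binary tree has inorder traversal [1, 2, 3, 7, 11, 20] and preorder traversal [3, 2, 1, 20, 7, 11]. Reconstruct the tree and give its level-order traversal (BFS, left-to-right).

Inorder:  [1, 2, 3, 7, 11, 20]
Preorder: [3, 2, 1, 20, 7, 11]
Algorithm: preorder visits root first, so consume preorder in order;
for each root, split the current inorder slice at that value into
left-subtree inorder and right-subtree inorder, then recurse.
Recursive splits:
  root=3; inorder splits into left=[1, 2], right=[7, 11, 20]
  root=2; inorder splits into left=[1], right=[]
  root=1; inorder splits into left=[], right=[]
  root=20; inorder splits into left=[7, 11], right=[]
  root=7; inorder splits into left=[], right=[11]
  root=11; inorder splits into left=[], right=[]
Reconstructed level-order: [3, 2, 20, 1, 7, 11]


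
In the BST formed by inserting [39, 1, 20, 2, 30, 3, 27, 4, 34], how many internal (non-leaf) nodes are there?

Tree built from: [39, 1, 20, 2, 30, 3, 27, 4, 34]
Tree (level-order array): [39, 1, None, None, 20, 2, 30, None, 3, 27, 34, None, 4]
Rule: An internal node has at least one child.
Per-node child counts:
  node 39: 1 child(ren)
  node 1: 1 child(ren)
  node 20: 2 child(ren)
  node 2: 1 child(ren)
  node 3: 1 child(ren)
  node 4: 0 child(ren)
  node 30: 2 child(ren)
  node 27: 0 child(ren)
  node 34: 0 child(ren)
Matching nodes: [39, 1, 20, 2, 3, 30]
Count of internal (non-leaf) nodes: 6


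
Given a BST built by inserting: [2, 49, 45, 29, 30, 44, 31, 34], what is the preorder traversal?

Tree insertion order: [2, 49, 45, 29, 30, 44, 31, 34]
Tree (level-order array): [2, None, 49, 45, None, 29, None, None, 30, None, 44, 31, None, None, 34]
Preorder traversal: [2, 49, 45, 29, 30, 44, 31, 34]


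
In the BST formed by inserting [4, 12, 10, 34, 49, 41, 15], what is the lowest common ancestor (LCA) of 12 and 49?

Tree insertion order: [4, 12, 10, 34, 49, 41, 15]
Tree (level-order array): [4, None, 12, 10, 34, None, None, 15, 49, None, None, 41]
In a BST, the LCA of p=12, q=49 is the first node v on the
root-to-leaf path with p <= v <= q (go left if both < v, right if both > v).
Walk from root:
  at 4: both 12 and 49 > 4, go right
  at 12: 12 <= 12 <= 49, this is the LCA
LCA = 12


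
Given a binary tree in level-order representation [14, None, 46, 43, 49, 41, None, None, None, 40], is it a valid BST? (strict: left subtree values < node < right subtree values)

Level-order array: [14, None, 46, 43, 49, 41, None, None, None, 40]
Validate using subtree bounds (lo, hi): at each node, require lo < value < hi,
then recurse left with hi=value and right with lo=value.
Preorder trace (stopping at first violation):
  at node 14 with bounds (-inf, +inf): OK
  at node 46 with bounds (14, +inf): OK
  at node 43 with bounds (14, 46): OK
  at node 41 with bounds (14, 43): OK
  at node 40 with bounds (14, 41): OK
  at node 49 with bounds (46, +inf): OK
No violation found at any node.
Result: Valid BST


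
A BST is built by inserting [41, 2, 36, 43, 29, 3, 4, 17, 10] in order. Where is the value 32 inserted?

Starting tree (level order): [41, 2, 43, None, 36, None, None, 29, None, 3, None, None, 4, None, 17, 10]
Insertion path: 41 -> 2 -> 36 -> 29
Result: insert 32 as right child of 29
Final tree (level order): [41, 2, 43, None, 36, None, None, 29, None, 3, 32, None, 4, None, None, None, 17, 10]


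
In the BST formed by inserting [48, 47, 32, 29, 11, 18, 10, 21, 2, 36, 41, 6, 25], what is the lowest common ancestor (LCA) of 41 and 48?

Tree insertion order: [48, 47, 32, 29, 11, 18, 10, 21, 2, 36, 41, 6, 25]
Tree (level-order array): [48, 47, None, 32, None, 29, 36, 11, None, None, 41, 10, 18, None, None, 2, None, None, 21, None, 6, None, 25]
In a BST, the LCA of p=41, q=48 is the first node v on the
root-to-leaf path with p <= v <= q (go left if both < v, right if both > v).
Walk from root:
  at 48: 41 <= 48 <= 48, this is the LCA
LCA = 48


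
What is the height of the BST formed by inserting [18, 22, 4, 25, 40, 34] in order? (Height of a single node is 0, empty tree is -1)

Insertion order: [18, 22, 4, 25, 40, 34]
Tree (level-order array): [18, 4, 22, None, None, None, 25, None, 40, 34]
Compute height bottom-up (empty subtree = -1):
  height(4) = 1 + max(-1, -1) = 0
  height(34) = 1 + max(-1, -1) = 0
  height(40) = 1 + max(0, -1) = 1
  height(25) = 1 + max(-1, 1) = 2
  height(22) = 1 + max(-1, 2) = 3
  height(18) = 1 + max(0, 3) = 4
Height = 4


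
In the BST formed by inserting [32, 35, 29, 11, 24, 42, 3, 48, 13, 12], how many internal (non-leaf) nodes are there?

Tree built from: [32, 35, 29, 11, 24, 42, 3, 48, 13, 12]
Tree (level-order array): [32, 29, 35, 11, None, None, 42, 3, 24, None, 48, None, None, 13, None, None, None, 12]
Rule: An internal node has at least one child.
Per-node child counts:
  node 32: 2 child(ren)
  node 29: 1 child(ren)
  node 11: 2 child(ren)
  node 3: 0 child(ren)
  node 24: 1 child(ren)
  node 13: 1 child(ren)
  node 12: 0 child(ren)
  node 35: 1 child(ren)
  node 42: 1 child(ren)
  node 48: 0 child(ren)
Matching nodes: [32, 29, 11, 24, 13, 35, 42]
Count of internal (non-leaf) nodes: 7


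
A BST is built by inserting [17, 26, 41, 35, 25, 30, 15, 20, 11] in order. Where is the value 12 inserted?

Starting tree (level order): [17, 15, 26, 11, None, 25, 41, None, None, 20, None, 35, None, None, None, 30]
Insertion path: 17 -> 15 -> 11
Result: insert 12 as right child of 11
Final tree (level order): [17, 15, 26, 11, None, 25, 41, None, 12, 20, None, 35, None, None, None, None, None, 30]


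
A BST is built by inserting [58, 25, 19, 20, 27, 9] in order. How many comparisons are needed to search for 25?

Search path for 25: 58 -> 25
Found: True
Comparisons: 2


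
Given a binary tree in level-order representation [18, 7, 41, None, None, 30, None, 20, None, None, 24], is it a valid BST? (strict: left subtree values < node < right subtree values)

Level-order array: [18, 7, 41, None, None, 30, None, 20, None, None, 24]
Validate using subtree bounds (lo, hi): at each node, require lo < value < hi,
then recurse left with hi=value and right with lo=value.
Preorder trace (stopping at first violation):
  at node 18 with bounds (-inf, +inf): OK
  at node 7 with bounds (-inf, 18): OK
  at node 41 with bounds (18, +inf): OK
  at node 30 with bounds (18, 41): OK
  at node 20 with bounds (18, 30): OK
  at node 24 with bounds (20, 30): OK
No violation found at any node.
Result: Valid BST


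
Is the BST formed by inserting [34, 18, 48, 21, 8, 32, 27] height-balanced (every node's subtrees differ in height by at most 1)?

Tree (level-order array): [34, 18, 48, 8, 21, None, None, None, None, None, 32, 27]
Definition: a tree is height-balanced if, at every node, |h(left) - h(right)| <= 1 (empty subtree has height -1).
Bottom-up per-node check:
  node 8: h_left=-1, h_right=-1, diff=0 [OK], height=0
  node 27: h_left=-1, h_right=-1, diff=0 [OK], height=0
  node 32: h_left=0, h_right=-1, diff=1 [OK], height=1
  node 21: h_left=-1, h_right=1, diff=2 [FAIL (|-1-1|=2 > 1)], height=2
  node 18: h_left=0, h_right=2, diff=2 [FAIL (|0-2|=2 > 1)], height=3
  node 48: h_left=-1, h_right=-1, diff=0 [OK], height=0
  node 34: h_left=3, h_right=0, diff=3 [FAIL (|3-0|=3 > 1)], height=4
Node 21 violates the condition: |-1 - 1| = 2 > 1.
Result: Not balanced


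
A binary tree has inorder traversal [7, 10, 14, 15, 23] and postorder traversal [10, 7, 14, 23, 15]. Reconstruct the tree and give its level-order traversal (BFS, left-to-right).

Inorder:   [7, 10, 14, 15, 23]
Postorder: [10, 7, 14, 23, 15]
Algorithm: postorder visits root last, so walk postorder right-to-left;
each value is the root of the current inorder slice — split it at that
value, recurse on the right subtree first, then the left.
Recursive splits:
  root=15; inorder splits into left=[7, 10, 14], right=[23]
  root=23; inorder splits into left=[], right=[]
  root=14; inorder splits into left=[7, 10], right=[]
  root=7; inorder splits into left=[], right=[10]
  root=10; inorder splits into left=[], right=[]
Reconstructed level-order: [15, 14, 23, 7, 10]


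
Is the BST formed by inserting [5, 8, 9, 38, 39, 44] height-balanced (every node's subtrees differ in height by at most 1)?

Tree (level-order array): [5, None, 8, None, 9, None, 38, None, 39, None, 44]
Definition: a tree is height-balanced if, at every node, |h(left) - h(right)| <= 1 (empty subtree has height -1).
Bottom-up per-node check:
  node 44: h_left=-1, h_right=-1, diff=0 [OK], height=0
  node 39: h_left=-1, h_right=0, diff=1 [OK], height=1
  node 38: h_left=-1, h_right=1, diff=2 [FAIL (|-1-1|=2 > 1)], height=2
  node 9: h_left=-1, h_right=2, diff=3 [FAIL (|-1-2|=3 > 1)], height=3
  node 8: h_left=-1, h_right=3, diff=4 [FAIL (|-1-3|=4 > 1)], height=4
  node 5: h_left=-1, h_right=4, diff=5 [FAIL (|-1-4|=5 > 1)], height=5
Node 38 violates the condition: |-1 - 1| = 2 > 1.
Result: Not balanced


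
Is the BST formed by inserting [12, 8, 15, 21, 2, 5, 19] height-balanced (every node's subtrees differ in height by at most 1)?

Tree (level-order array): [12, 8, 15, 2, None, None, 21, None, 5, 19]
Definition: a tree is height-balanced if, at every node, |h(left) - h(right)| <= 1 (empty subtree has height -1).
Bottom-up per-node check:
  node 5: h_left=-1, h_right=-1, diff=0 [OK], height=0
  node 2: h_left=-1, h_right=0, diff=1 [OK], height=1
  node 8: h_left=1, h_right=-1, diff=2 [FAIL (|1--1|=2 > 1)], height=2
  node 19: h_left=-1, h_right=-1, diff=0 [OK], height=0
  node 21: h_left=0, h_right=-1, diff=1 [OK], height=1
  node 15: h_left=-1, h_right=1, diff=2 [FAIL (|-1-1|=2 > 1)], height=2
  node 12: h_left=2, h_right=2, diff=0 [OK], height=3
Node 8 violates the condition: |1 - -1| = 2 > 1.
Result: Not balanced


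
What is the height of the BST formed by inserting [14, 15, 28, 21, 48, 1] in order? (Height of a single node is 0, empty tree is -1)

Insertion order: [14, 15, 28, 21, 48, 1]
Tree (level-order array): [14, 1, 15, None, None, None, 28, 21, 48]
Compute height bottom-up (empty subtree = -1):
  height(1) = 1 + max(-1, -1) = 0
  height(21) = 1 + max(-1, -1) = 0
  height(48) = 1 + max(-1, -1) = 0
  height(28) = 1 + max(0, 0) = 1
  height(15) = 1 + max(-1, 1) = 2
  height(14) = 1 + max(0, 2) = 3
Height = 3


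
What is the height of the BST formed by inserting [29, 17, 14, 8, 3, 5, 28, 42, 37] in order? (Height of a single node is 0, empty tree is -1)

Insertion order: [29, 17, 14, 8, 3, 5, 28, 42, 37]
Tree (level-order array): [29, 17, 42, 14, 28, 37, None, 8, None, None, None, None, None, 3, None, None, 5]
Compute height bottom-up (empty subtree = -1):
  height(5) = 1 + max(-1, -1) = 0
  height(3) = 1 + max(-1, 0) = 1
  height(8) = 1 + max(1, -1) = 2
  height(14) = 1 + max(2, -1) = 3
  height(28) = 1 + max(-1, -1) = 0
  height(17) = 1 + max(3, 0) = 4
  height(37) = 1 + max(-1, -1) = 0
  height(42) = 1 + max(0, -1) = 1
  height(29) = 1 + max(4, 1) = 5
Height = 5


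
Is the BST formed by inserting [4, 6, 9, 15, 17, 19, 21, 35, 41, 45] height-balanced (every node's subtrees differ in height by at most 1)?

Tree (level-order array): [4, None, 6, None, 9, None, 15, None, 17, None, 19, None, 21, None, 35, None, 41, None, 45]
Definition: a tree is height-balanced if, at every node, |h(left) - h(right)| <= 1 (empty subtree has height -1).
Bottom-up per-node check:
  node 45: h_left=-1, h_right=-1, diff=0 [OK], height=0
  node 41: h_left=-1, h_right=0, diff=1 [OK], height=1
  node 35: h_left=-1, h_right=1, diff=2 [FAIL (|-1-1|=2 > 1)], height=2
  node 21: h_left=-1, h_right=2, diff=3 [FAIL (|-1-2|=3 > 1)], height=3
  node 19: h_left=-1, h_right=3, diff=4 [FAIL (|-1-3|=4 > 1)], height=4
  node 17: h_left=-1, h_right=4, diff=5 [FAIL (|-1-4|=5 > 1)], height=5
  node 15: h_left=-1, h_right=5, diff=6 [FAIL (|-1-5|=6 > 1)], height=6
  node 9: h_left=-1, h_right=6, diff=7 [FAIL (|-1-6|=7 > 1)], height=7
  node 6: h_left=-1, h_right=7, diff=8 [FAIL (|-1-7|=8 > 1)], height=8
  node 4: h_left=-1, h_right=8, diff=9 [FAIL (|-1-8|=9 > 1)], height=9
Node 35 violates the condition: |-1 - 1| = 2 > 1.
Result: Not balanced


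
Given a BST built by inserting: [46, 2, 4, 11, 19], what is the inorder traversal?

Tree insertion order: [46, 2, 4, 11, 19]
Tree (level-order array): [46, 2, None, None, 4, None, 11, None, 19]
Inorder traversal: [2, 4, 11, 19, 46]


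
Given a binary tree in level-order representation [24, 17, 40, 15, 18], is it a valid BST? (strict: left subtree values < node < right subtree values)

Level-order array: [24, 17, 40, 15, 18]
Validate using subtree bounds (lo, hi): at each node, require lo < value < hi,
then recurse left with hi=value and right with lo=value.
Preorder trace (stopping at first violation):
  at node 24 with bounds (-inf, +inf): OK
  at node 17 with bounds (-inf, 24): OK
  at node 15 with bounds (-inf, 17): OK
  at node 18 with bounds (17, 24): OK
  at node 40 with bounds (24, +inf): OK
No violation found at any node.
Result: Valid BST


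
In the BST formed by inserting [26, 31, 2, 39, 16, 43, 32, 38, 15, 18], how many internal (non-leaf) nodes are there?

Tree built from: [26, 31, 2, 39, 16, 43, 32, 38, 15, 18]
Tree (level-order array): [26, 2, 31, None, 16, None, 39, 15, 18, 32, 43, None, None, None, None, None, 38]
Rule: An internal node has at least one child.
Per-node child counts:
  node 26: 2 child(ren)
  node 2: 1 child(ren)
  node 16: 2 child(ren)
  node 15: 0 child(ren)
  node 18: 0 child(ren)
  node 31: 1 child(ren)
  node 39: 2 child(ren)
  node 32: 1 child(ren)
  node 38: 0 child(ren)
  node 43: 0 child(ren)
Matching nodes: [26, 2, 16, 31, 39, 32]
Count of internal (non-leaf) nodes: 6


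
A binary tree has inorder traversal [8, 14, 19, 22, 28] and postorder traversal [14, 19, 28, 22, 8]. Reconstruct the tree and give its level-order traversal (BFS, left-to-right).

Inorder:   [8, 14, 19, 22, 28]
Postorder: [14, 19, 28, 22, 8]
Algorithm: postorder visits root last, so walk postorder right-to-left;
each value is the root of the current inorder slice — split it at that
value, recurse on the right subtree first, then the left.
Recursive splits:
  root=8; inorder splits into left=[], right=[14, 19, 22, 28]
  root=22; inorder splits into left=[14, 19], right=[28]
  root=28; inorder splits into left=[], right=[]
  root=19; inorder splits into left=[14], right=[]
  root=14; inorder splits into left=[], right=[]
Reconstructed level-order: [8, 22, 19, 28, 14]


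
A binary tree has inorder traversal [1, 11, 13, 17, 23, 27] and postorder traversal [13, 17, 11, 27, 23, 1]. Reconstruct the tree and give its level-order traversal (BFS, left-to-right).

Inorder:   [1, 11, 13, 17, 23, 27]
Postorder: [13, 17, 11, 27, 23, 1]
Algorithm: postorder visits root last, so walk postorder right-to-left;
each value is the root of the current inorder slice — split it at that
value, recurse on the right subtree first, then the left.
Recursive splits:
  root=1; inorder splits into left=[], right=[11, 13, 17, 23, 27]
  root=23; inorder splits into left=[11, 13, 17], right=[27]
  root=27; inorder splits into left=[], right=[]
  root=11; inorder splits into left=[], right=[13, 17]
  root=17; inorder splits into left=[13], right=[]
  root=13; inorder splits into left=[], right=[]
Reconstructed level-order: [1, 23, 11, 27, 17, 13]


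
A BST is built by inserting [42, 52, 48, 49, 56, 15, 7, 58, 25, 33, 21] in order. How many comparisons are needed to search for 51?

Search path for 51: 42 -> 52 -> 48 -> 49
Found: False
Comparisons: 4


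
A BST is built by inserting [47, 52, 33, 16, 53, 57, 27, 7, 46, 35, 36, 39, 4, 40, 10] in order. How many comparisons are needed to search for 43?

Search path for 43: 47 -> 33 -> 46 -> 35 -> 36 -> 39 -> 40
Found: False
Comparisons: 7


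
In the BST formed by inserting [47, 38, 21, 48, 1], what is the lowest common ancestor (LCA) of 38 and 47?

Tree insertion order: [47, 38, 21, 48, 1]
Tree (level-order array): [47, 38, 48, 21, None, None, None, 1]
In a BST, the LCA of p=38, q=47 is the first node v on the
root-to-leaf path with p <= v <= q (go left if both < v, right if both > v).
Walk from root:
  at 47: 38 <= 47 <= 47, this is the LCA
LCA = 47


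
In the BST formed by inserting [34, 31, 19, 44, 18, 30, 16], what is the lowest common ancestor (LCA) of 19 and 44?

Tree insertion order: [34, 31, 19, 44, 18, 30, 16]
Tree (level-order array): [34, 31, 44, 19, None, None, None, 18, 30, 16]
In a BST, the LCA of p=19, q=44 is the first node v on the
root-to-leaf path with p <= v <= q (go left if both < v, right if both > v).
Walk from root:
  at 34: 19 <= 34 <= 44, this is the LCA
LCA = 34
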